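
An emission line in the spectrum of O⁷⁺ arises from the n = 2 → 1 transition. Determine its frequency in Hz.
1.57913e+17 Hz

First, find the transition energy:
E_2 = -13.6057 × 8² / 2² = -217.691200 eV
E_1 = -13.6057 × 8² / 1² = -870.764800 eV
|ΔE| = |E_1 - E_2| = 653.073600 eV

Convert to Joules: E = 653.073600 eV × (1.602177 × 10⁻¹⁹ J/eV) = 1.0463395e-16 J

Using E = hf:
f = E/h = 1.0463395e-16 J / (6.62607 × 10⁻³⁴ J·s)
f = 1.57913e+17 Hz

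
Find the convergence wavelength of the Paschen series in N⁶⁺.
16.73752 nm

The series limit corresponds to the transition from n = ∞ to n = 3.
This is the highest energy (shortest wavelength) transition in the Paschen series.

E_∞ = 0 eV
E_3 = -13.6057 × 7² / 3² = -74.0754778 eV

Energy at series limit:
ΔE = E_∞ - E_3 = 0 - (-74.0754778) = 74.0754778 eV
λ = hc/E = 1239.84 eV·nm / 74.0754778 eV = 16.73752 nm

This energy equals the ionization energy from the n = 3 state of N⁶⁺.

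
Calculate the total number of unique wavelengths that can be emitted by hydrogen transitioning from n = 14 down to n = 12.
3

The electron can occupy levels n = 12, 13, ..., 14 during de-excitation — that is m = 14 - 12 + 1 = 3 distinct levels.

The number of distinct spectral lines equals the number of ways to choose 2 of these m levels (each pair gives one possible emission transition):

Number of lines = m(m-1)/2 = 3×2/2 = 3

These correspond to all possible transitions between the 3 levels:
14 → 13, 14 → 12, 13 → 12

Each transition produces a photon with a unique energy (and thus wavelength). This count does not depend on Z.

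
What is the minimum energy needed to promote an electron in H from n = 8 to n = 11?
0.10015 eV

The energy levels of a hydrogen-like atom are E_n = -13.6057 eV / n².

Energy at n = 8: E_8 = -13.6057 / 8² = -0.21258906 eV
Energy at n = 11: E_11 = -13.6057 / 11² = -0.11244380 eV

The excitation energy is the difference:
ΔE = E_11 - E_8
ΔE = -0.11244380 - (-0.21258906)
ΔE = 0.10015 eV

Since this is positive, energy must be absorbed (photon absorption).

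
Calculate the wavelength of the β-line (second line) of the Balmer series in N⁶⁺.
9.92 nm

The lines of a series are numbered from the longest wavelength (smallest ΔE) outward; the second line is the transition from n = n_f + 2 to n_f.
The Balmer series has all transitions ending at n_f = 2.

For N⁶⁺ (Z = 7), the second line (β-line) is the jump from n = 4 to n = 2:
E_4 = -13.6057 × 7² / 4² = -41.6675 eV
E_2 = -13.6057 × 7² / 2² = -166.6698 eV
ΔE = E_4 - E_2 = 125.0023 eV

λ = hc/E = 1239.84 eV·nm / 125.0023 eV
λ = 9.92 nm

This is the β-line of the Balmer series in N⁶⁺.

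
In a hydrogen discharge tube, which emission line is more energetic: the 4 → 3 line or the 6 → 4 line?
4 → 3

Calculate the energy for each transition:

Transition 4 → 3:
ΔE₁ = |E_3 - E_4| = |-13.6057/3² - (-13.6057/4²)|
ΔE₁ = |-1.511744444444 - (-0.850356250000)| = 0.661388194 eV

Transition 6 → 4:
ΔE₂ = |E_4 - E_6| = |-13.6057/4² - (-13.6057/6²)|
ΔE₂ = |-0.850356250000 - (-0.377936111111)| = 0.472420139 eV

Since 0.661388194 eV > 0.472420139 eV, the transition 4 → 3 emits the more energetic photon.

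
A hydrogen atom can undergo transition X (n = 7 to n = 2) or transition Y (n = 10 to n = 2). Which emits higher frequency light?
10 → 2

Calculate the energy for each transition:

Transition 7 → 2:
ΔE₁ = |E_2 - E_7| = |-13.6057/2² - (-13.6057/7²)|
ΔE₁ = |-3.40142500000 - (-0.27766734694)| = 3.12375765 eV

Transition 10 → 2:
ΔE₂ = |E_2 - E_10| = |-13.6057/2² - (-13.6057/10²)|
ΔE₂ = |-3.40142500000 - (-0.13605700000)| = 3.26536800 eV

Since 3.26536800 eV > 3.12375765 eV, the transition 10 → 2 emits the more energetic photon.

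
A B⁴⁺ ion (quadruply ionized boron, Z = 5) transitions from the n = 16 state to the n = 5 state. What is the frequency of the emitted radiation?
2.97e+15 Hz

First, find the transition energy:
E_16 = -13.6057 × 5² / 16² = -1.32868164 eV
E_5 = -13.6057 × 5² / 5² = -13.60570000 eV
|ΔE| = |E_5 - E_16| = 12.27701836 eV

Convert to Joules: E = 12.27701836 eV × (1.602177 × 10⁻¹⁹ J/eV) = 1.9670e-18 J

Using E = hf:
f = E/h = 1.9670e-18 J / (6.62607 × 10⁻³⁴ J·s)
f = 2.97e+15 Hz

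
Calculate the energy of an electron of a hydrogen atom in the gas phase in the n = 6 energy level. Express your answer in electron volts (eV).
-0.38 eV

The energy levels of a hydrogen-like atom are given by:
E_n = -13.6057 eV / n²

For n = 6:
E_6 = -13.6057 eV / 6²
E_6 = -13.6057 eV / 36
E_6 = -0.38 eV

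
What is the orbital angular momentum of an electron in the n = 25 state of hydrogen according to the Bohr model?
2.636e-33 J·s (or 25ℏ)

In the Bohr model, angular momentum is quantized:
L = nℏ

where ℏ = h/(2π) = 1.05457e-34 J·s

For n = 25:
L = 25 × 1.05457e-34 J·s
L = 2.636e-33 J·s

This can also be written as L = 25ℏ.
The angular momentum is an integer multiple of the reduced Planck constant.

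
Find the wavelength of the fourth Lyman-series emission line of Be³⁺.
5.93 nm

The lines of a series are numbered from the longest wavelength (smallest ΔE) outward; the fourth line is the transition from n = n_f + 4 to n_f.
The Lyman series has all transitions ending at n_f = 1.

For Be³⁺ (Z = 4), the fourth line (δ-line) is the jump from n = 5 to n = 1:
E_5 = -13.6057 × 4² / 5² = -8.7076 eV
E_1 = -13.6057 × 4² / 1² = -217.6912 eV
ΔE = E_5 - E_1 = 208.9836 eV

λ = hc/E = 1239.84 eV·nm / 208.9836 eV
λ = 5.93 nm

This is the δ-line of the Lyman series in Be³⁺.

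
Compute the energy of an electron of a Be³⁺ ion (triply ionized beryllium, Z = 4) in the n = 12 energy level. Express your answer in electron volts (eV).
-1.51 eV

The energy levels of a hydrogen-like atom are given by:
E_n = -13.6057 Z² / n² eV  (with Z = 4 for Be³⁺)

For n = 12:
E_12 = -13.6057 × 4² / 12²
E_12 = -13.6057 × 16 / 144
E_12 = -1.51 eV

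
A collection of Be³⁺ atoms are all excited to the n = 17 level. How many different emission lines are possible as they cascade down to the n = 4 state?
91

The electron can occupy levels n = 4, 5, ..., 17 during de-excitation — that is m = 17 - 4 + 1 = 14 distinct levels.

The number of distinct spectral lines equals the number of ways to choose 2 of these m levels (each pair gives one possible emission transition):

Number of lines = m(m-1)/2 = 14×13/2 = 91

These correspond to all possible transitions between the 14 levels:
17 → 16, 17 → 15, 17 → 14, 17 → 13, 17 → 12, 17 → 11, 17 → 10, 17 → 9...

Each transition produces a photon with a unique energy (and thus wavelength). This count does not depend on Z.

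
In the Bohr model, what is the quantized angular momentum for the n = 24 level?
2.53e-33 J·s (or 24ℏ)

In the Bohr model, angular momentum is quantized:
L = nℏ

where ℏ = h/(2π) = 1.0546e-34 J·s

For n = 24:
L = 24 × 1.0546e-34 J·s
L = 2.53e-33 J·s

This can also be written as L = 24ℏ.
The angular momentum is an integer multiple of the reduced Planck constant.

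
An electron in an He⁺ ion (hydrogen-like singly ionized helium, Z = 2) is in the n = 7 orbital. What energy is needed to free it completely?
1.11067 eV

The ionization energy is the energy needed to remove the electron completely (n → ∞).

For a hydrogen-like ion with Z = 2, E_n = -13.6057 Z² / n² eV.

At n = 7: E_7 = -13.6057 × 2² / 7² = -1.11066939 eV
At n = ∞: E_∞ = 0 eV

Ionization energy = E_∞ - E_7 = 0 - (-1.11066939) = 1.11066939 eV
Ionization energy ≈ 1.11067 eV

This is also called the binding energy of the electron in state n = 7.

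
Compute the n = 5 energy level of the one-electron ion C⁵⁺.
-19.59221 eV

For hydrogen-like ions, the energy levels scale with Z²:
E_n = -13.6057 Z² / n² eV

For C⁵⁺ (Z = 6) at n = 5:
E_5 = -13.6057 × 6² / 5²
E_5 = -13.6057 × 36 / 25
E_5 = -489.8052 / 25
E_5 = -19.59221 eV

The energy is 36 times more negative than hydrogen at the same n due to the stronger nuclear charge.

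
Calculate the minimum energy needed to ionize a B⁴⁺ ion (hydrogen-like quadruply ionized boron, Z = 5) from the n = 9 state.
4.199290 eV

The ionization energy is the energy needed to remove the electron completely (n → ∞).

For a hydrogen-like ion with Z = 5, E_n = -13.6057 Z² / n² eV.

At n = 9: E_9 = -13.6057 × 5² / 9² = -4.199290123 eV
At n = ∞: E_∞ = 0 eV

Ionization energy = E_∞ - E_9 = 0 - (-4.199290123) = 4.199290123 eV
Ionization energy ≈ 4.199290 eV

This is also called the binding energy of the electron in state n = 9.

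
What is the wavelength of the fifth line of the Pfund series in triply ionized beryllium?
189.847 nm

The lines of a series are numbered from the longest wavelength (smallest ΔE) outward; the fifth line is the transition from n = n_f + 5 to n_f.
The Pfund series has all transitions ending at n_f = 5.

For Be³⁺ (Z = 4), the fifth line (ε-line) is the jump from n = 10 to n = 5:
E_10 = -13.6057 × 4² / 10² = -2.1769120 eV
E_5 = -13.6057 × 4² / 5² = -8.7076480 eV
ΔE = E_10 - E_5 = 6.5307360 eV

λ = hc/E = 1239.84 eV·nm / 6.5307360 eV
λ = 189.847 nm

This is the ε-line of the Pfund series in Be³⁺.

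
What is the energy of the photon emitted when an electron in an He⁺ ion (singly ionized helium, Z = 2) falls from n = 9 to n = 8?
0.1785 eV

The energy levels are E_n = -13.6057 Z² eV / n².

Energy at n = 9: E_9 = -13.6057 × 2² / 9² = -0.6718864 eV
Energy at n = 8: E_8 = -13.6057 × 2² / 8² = -0.8503563 eV

For emission (electron falling to lower state), the photon energy is:
E_photon = E_9 - E_8 = |-0.6718864 - (-0.8503563)|
E_photon = 0.1785 eV

This energy is carried away by the emitted photon.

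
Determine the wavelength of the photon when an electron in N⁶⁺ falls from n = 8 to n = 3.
19.47639 nm

First, find the transition energy using E_n = -13.6057 Z² / n² eV:
E_8 = -13.6057 × 7² / 8² = -10.4168641 eV
E_3 = -13.6057 × 7² / 3² = -74.0754778 eV

Photon energy: |ΔE| = |E_3 - E_8| = 63.6586137 eV

Convert to wavelength using E = hc/λ with hc = 1239.84 eV·nm:
λ = hc/E = 1239.84 eV·nm / 63.6586137 eV
λ = 19.47639 nm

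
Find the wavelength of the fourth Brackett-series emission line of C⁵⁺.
54.00 nm

The lines of a series are numbered from the longest wavelength (smallest ΔE) outward; the fourth line is the transition from n = n_f + 4 to n_f.
The Brackett series has all transitions ending at n_f = 4.

For C⁵⁺ (Z = 6), the fourth line (δ-line) is the jump from n = 8 to n = 4:
E_8 = -13.6057 × 6² / 8² = -7.6532 eV
E_4 = -13.6057 × 6² / 4² = -30.6128 eV
ΔE = E_8 - E_4 = 22.9596 eV

λ = hc/E = 1239.84 eV·nm / 22.9596 eV
λ = 54.00 nm

This is the δ-line of the Brackett series in C⁵⁺.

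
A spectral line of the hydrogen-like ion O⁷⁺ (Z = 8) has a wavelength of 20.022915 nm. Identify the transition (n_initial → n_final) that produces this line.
n = 5 → n = 3

First, find the photon energy from the wavelength (hc = 1239.84 eV·nm):
E = hc/λ = 1239.84 eV·nm / 20.022915 nm = 61.921054 eV

The energy levels of O⁷⁺ satisfy E_n = -13.6057 × 8² / n² eV, so an emission n_i → n_f releases
ΔE = 13.6057 × 8² × (1/n_f² − 1/n_i²) eV.

Setting ΔE equal to the photon energy:
1/n_f² − 1/n_i² = 61.921054 / (13.6057 × 8²) = 0.071111113

Since 1/n_i² must be positive, we need 1/n_f² > 0.071111113, i.e. n_f ≤ 3. For each allowed n_f, solve n_i = (1/n_f² − 0.071111113)^(−1/2) and check whether it is a whole number:
  n_f = 1: 1/n_i² = 1.000000000 − 0.071111113 = 0.928888887 → n_i = 1.038  (not an integer) ✗
  n_f = 2: 1/n_i² = 0.250000000 − 0.071111113 = 0.178888887 → n_i = 2.364  (not an integer) ✗
  n_f = 3: 1/n_i² = 0.111111111 − 0.071111113 = 0.039999998 → n_i = 5.000  → integer, n_i = 5 ✓

Only n_f = 3 gives an integer upper level, n_i = 5.

The transition is from n = 5 to n = 3 (emission).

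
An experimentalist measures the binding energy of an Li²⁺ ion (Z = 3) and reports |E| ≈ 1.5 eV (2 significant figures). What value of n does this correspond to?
n = 9

The exact energy levels follow E_n = -13.6057 Z² / n² eV with Z = 3.

The measured value (-1.5 eV) is reported to only 2 significant figures, so we must test candidate n values and see which one matches to that precision.

Candidate energies:
  n = 7:  E = -13.6057 × 3² / 7² = -2.49901 eV
  n = 8:  E = -13.6057 × 3² / 8² = -1.91330 eV
  n = 9:  E = -13.6057 × 3² / 9² = -1.51174 eV  ← matches
  n = 10:  E = -13.6057 × 3² / 10² = -1.22451 eV
  n = 11:  E = -13.6057 × 3² / 11² = -1.01199 eV

Checking against the measurement of -1.5 eV (2 sig figs), only n = 9 agrees:
E_9 = -1.51174 eV, which rounds to -1.5 eV ✓

Therefore n = 9.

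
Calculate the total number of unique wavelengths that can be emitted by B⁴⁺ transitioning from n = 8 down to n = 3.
15

The electron can occupy levels n = 3, 4, ..., 8 during de-excitation — that is m = 8 - 3 + 1 = 6 distinct levels.

The number of distinct spectral lines equals the number of ways to choose 2 of these m levels (each pair gives one possible emission transition):

Number of lines = m(m-1)/2 = 6×5/2 = 15

These correspond to all possible transitions between the 6 levels:
8 → 7, 8 → 6, 8 → 5, 8 → 4, 8 → 3, 7 → 6, 7 → 5, 7 → 4...

Each transition produces a photon with a unique energy (and thus wavelength). This count does not depend on Z.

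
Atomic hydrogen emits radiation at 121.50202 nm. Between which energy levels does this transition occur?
n = 2 → n = 1

First, find the photon energy from the wavelength (hc = 1239.84 eV·nm):
E = hc/λ = 1239.84 eV·nm / 121.50202 nm = 10.204275 eV

The energy levels of hydrogen satisfy E_n = -13.6057 / n² eV, so an emission n_i → n_f releases
ΔE = 13.6057 × (1/n_f² − 1/n_i²) eV.

Setting ΔE equal to the photon energy:
1/n_f² − 1/n_i² = 10.204275 / 13.6057 = 0.75000000

Since 1/n_i² must be positive, we need 1/n_f² > 0.75000000, i.e. n_f ≤ 1. For each allowed n_f, solve n_i = (1/n_f² − 0.75000000)^(−1/2) and check whether it is a whole number:
  n_f = 1: 1/n_i² = 1.00000000 − 0.75000000 = 0.25000000 → n_i = 2.000  → integer, n_i = 2 ✓

Only n_f = 1 gives an integer upper level, n_i = 2.

The transition is from n = 2 to n = 1 (emission).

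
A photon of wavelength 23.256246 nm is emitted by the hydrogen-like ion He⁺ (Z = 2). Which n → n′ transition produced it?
n = 7 → n = 1

First, find the photon energy from the wavelength (hc = 1239.84 eV·nm):
E = hc/λ = 1239.84 eV·nm / 23.256246 nm = 53.312130 eV

The energy levels of He⁺ satisfy E_n = -13.6057 × 2² / n² eV, so an emission n_i → n_f releases
ΔE = 13.6057 × 2² × (1/n_f² − 1/n_i²) eV.

Setting ΔE equal to the photon energy:
1/n_f² − 1/n_i² = 53.312130 / (13.6057 × 2²) = 0.97959183

Since 1/n_i² must be positive, we need 1/n_f² > 0.97959183, i.e. n_f ≤ 1. For each allowed n_f, solve n_i = (1/n_f² − 0.97959183)^(−1/2) and check whether it is a whole number:
  n_f = 1: 1/n_i² = 1.00000000 − 0.97959183 = 0.02040817 → n_i = 7.000  → integer, n_i = 7 ✓

Only n_f = 1 gives an integer upper level, n_i = 7.

The transition is from n = 7 to n = 1 (emission).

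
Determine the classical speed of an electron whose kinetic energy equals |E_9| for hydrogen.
2.43077e+05 m/s (or 0.081% of c)

The binding energy at n = 9 for hydrogen is:
E_9 = -13.6057/9² = -0.167971605 eV
|E_9| = 0.167971605 eV

Convert to Joules:
KE = 0.167971605 eV × (1.602177 × 10⁻¹⁹ J/eV) = 2.6912024e-20 J

Using KE = ½mv²:
v = √(2·KE/m_e)
v = √(2 × 2.6912024e-20 J / 9.10938 × 10⁻³¹ kg)
v = 2.43077e+05 m/s

This is approximately 0.081% the speed of light.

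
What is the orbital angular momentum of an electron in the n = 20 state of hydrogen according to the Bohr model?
2.1091e-33 J·s (or 20ℏ)

In the Bohr model, angular momentum is quantized:
L = nℏ

where ℏ = h/(2π) = 1.054572e-34 J·s

For n = 20:
L = 20 × 1.054572e-34 J·s
L = 2.1091e-33 J·s

This can also be written as L = 20ℏ.
The angular momentum is an integer multiple of the reduced Planck constant.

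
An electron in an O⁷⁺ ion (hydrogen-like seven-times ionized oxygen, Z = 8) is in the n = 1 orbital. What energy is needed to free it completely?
870.7648 eV

The ionization energy is the energy needed to remove the electron completely (n → ∞).

For a hydrogen-like ion with Z = 8, E_n = -13.6057 Z² / n² eV.

At n = 1: E_1 = -13.6057 × 8² / 1² = -870.7648000 eV
At n = ∞: E_∞ = 0 eV

Ionization energy = E_∞ - E_1 = 0 - (-870.7648000) = 870.7648000 eV
Ionization energy ≈ 870.7648 eV

This is also called the binding energy of the electron in state n = 1.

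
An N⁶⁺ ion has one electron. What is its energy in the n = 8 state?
-10.416864 eV

For hydrogen-like ions, the energy levels scale with Z²:
E_n = -13.6057 Z² / n² eV

For N⁶⁺ (Z = 7) at n = 8:
E_8 = -13.6057 × 7² / 8²
E_8 = -13.6057 × 49 / 64
E_8 = -666.6793 / 64
E_8 = -10.416864 eV

The energy is 49 times more negative than hydrogen at the same n due to the stronger nuclear charge.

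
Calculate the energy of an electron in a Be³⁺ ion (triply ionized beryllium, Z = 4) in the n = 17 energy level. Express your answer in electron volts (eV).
-0.753257 eV

The energy levels of a hydrogen-like atom are given by:
E_n = -13.6057 Z² / n² eV  (with Z = 4 for Be³⁺)

For n = 17:
E_17 = -13.6057 × 4² / 17²
E_17 = -13.6057 × 16 / 289
E_17 = -0.753257 eV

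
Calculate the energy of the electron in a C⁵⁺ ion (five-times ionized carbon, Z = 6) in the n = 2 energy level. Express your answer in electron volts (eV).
-122.451 eV

The energy levels of a hydrogen-like atom are given by:
E_n = -13.6057 Z² / n² eV  (with Z = 6 for C⁵⁺)

For n = 2:
E_2 = -13.6057 × 6² / 2²
E_2 = -13.6057 × 36 / 4
E_2 = -122.451 eV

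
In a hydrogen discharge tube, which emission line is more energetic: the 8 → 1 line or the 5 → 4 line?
8 → 1

Calculate the energy for each transition:

Transition 8 → 1:
ΔE₁ = |E_1 - E_8| = |-13.6057/1² - (-13.6057/8²)|
ΔE₁ = |-13.605700000000 - (-0.212589062500)| = 13.393110938 eV

Transition 5 → 4:
ΔE₂ = |E_4 - E_5| = |-13.6057/4² - (-13.6057/5²)|
ΔE₂ = |-0.850356250000 - (-0.544228000000)| = 0.306128250 eV

Since 13.393110938 eV > 0.306128250 eV, the transition 8 → 1 emits the more energetic photon.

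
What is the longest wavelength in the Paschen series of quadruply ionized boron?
74.984 nm

The longest wavelength corresponds to the smallest energy transition in the series.
The Paschen series has all transitions ending at n_f = 3.

For B⁴⁺ (Z = 5), the first line (α-line) is the jump from n = 4 to n = 3:
E_4 = -13.6057 × 5² / 4² = -21.25891 eV
E_3 = -13.6057 × 5² / 3² = -37.79361 eV
ΔE = E_4 - E_3 = 16.53470 eV

λ = hc/E = 1239.84 eV·nm / 16.53470 eV
λ = 74.984 nm

This is the α-line of the Paschen series in B⁴⁺.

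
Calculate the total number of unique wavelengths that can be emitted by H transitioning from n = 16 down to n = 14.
3

The electron can occupy levels n = 14, 15, ..., 16 during de-excitation — that is m = 16 - 14 + 1 = 3 distinct levels.

The number of distinct spectral lines equals the number of ways to choose 2 of these m levels (each pair gives one possible emission transition):

Number of lines = m(m-1)/2 = 3×2/2 = 3

These correspond to all possible transitions between the 3 levels:
16 → 15, 16 → 14, 15 → 14

Each transition produces a photon with a unique energy (and thus wavelength). This count does not depend on Z.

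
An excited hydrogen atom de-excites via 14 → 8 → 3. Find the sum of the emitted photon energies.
1.442328 eV

The energy levels of hydrogen are E_n = -13.6057 / n² eV.

First transition (14 → 8):
ΔE₁ = |E_8 - E_14|
ΔE₁ = |-0.212589062500 - (-0.069416836735)| = 0.143172226 eV

Second transition (8 → 3):
ΔE₂ = |E_3 - E_8|
ΔE₂ = |-1.511744444444 - (-0.212589062500)| = 1.299155382 eV

Total energy released:
E_total = ΔE₁ + ΔE₂ = 0.143172226 + 1.299155382 = 1.442328 eV

Note: This equals the direct transition 14 → 3: 1.442328 eV ✓
Energy is conserved regardless of the path taken.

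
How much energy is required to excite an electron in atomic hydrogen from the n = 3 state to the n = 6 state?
1.13381 eV

The energy levels of a hydrogen-like atom are E_n = -13.6057 eV / n².

Energy at n = 3: E_3 = -13.6057 / 3² = -1.51174444 eV
Energy at n = 6: E_6 = -13.6057 / 6² = -0.37793611 eV

The excitation energy is the difference:
ΔE = E_6 - E_3
ΔE = -0.37793611 - (-1.51174444)
ΔE = 1.13381 eV

Since this is positive, energy must be absorbed (photon absorption).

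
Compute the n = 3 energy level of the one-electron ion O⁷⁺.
-96.75164 eV

For hydrogen-like ions, the energy levels scale with Z²:
E_n = -13.6057 Z² / n² eV

For O⁷⁺ (Z = 8) at n = 3:
E_3 = -13.6057 × 8² / 3²
E_3 = -13.6057 × 64 / 9
E_3 = -870.7648 / 9
E_3 = -96.75164 eV

The energy is 64 times more negative than hydrogen at the same n due to the stronger nuclear charge.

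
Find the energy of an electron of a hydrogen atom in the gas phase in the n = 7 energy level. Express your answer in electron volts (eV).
-0.28 eV

The energy levels of a hydrogen-like atom are given by:
E_n = -13.6057 eV / n²

For n = 7:
E_7 = -13.6057 eV / 7²
E_7 = -13.6057 eV / 49
E_7 = -0.28 eV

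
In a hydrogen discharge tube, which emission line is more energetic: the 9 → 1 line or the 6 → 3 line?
9 → 1

Calculate the energy for each transition:

Transition 9 → 1:
ΔE₁ = |E_1 - E_9| = |-13.6057/1² - (-13.6057/9²)|
ΔE₁ = |-13.60570000000 - (-0.16797160494)| = 13.43772840 eV

Transition 6 → 3:
ΔE₂ = |E_3 - E_6| = |-13.6057/3² - (-13.6057/6²)|
ΔE₂ = |-1.51174444444 - (-0.37793611111)| = 1.13380833 eV

Since 13.43772840 eV > 1.13380833 eV, the transition 9 → 1 emits the more energetic photon.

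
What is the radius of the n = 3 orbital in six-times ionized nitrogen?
0.0680 nm (or 0.6804 Å)

The Bohr radius formula is:
r_n = n² a₀ / Z

where a₀ = 0.0529177 nm is the Bohr radius.

For N⁶⁺ (Z = 7) at n = 3:
r_3 = 3² × 0.0529177 nm / 7
r_3 = 9 × 0.0529177 nm / 7
r_3 = 0.47626 nm / 7
r_3 = 0.0680 nm

The electron orbits at approximately 0.0680 nm from the nucleus.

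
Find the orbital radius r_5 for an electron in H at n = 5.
1.3229 nm (or 13.2294 Å)

The Bohr radius formula is:
r_n = n² a₀ / Z

where a₀ = 0.0529177 nm is the Bohr radius.

For H (Z = 1) at n = 5:
r_5 = 5² × 0.0529177 nm / 1
r_5 = 25 × 0.0529177 nm / 1
r_5 = 1.32294 nm / 1
r_5 = 1.3229 nm

The electron orbits at approximately 1.3229 nm from the nucleus.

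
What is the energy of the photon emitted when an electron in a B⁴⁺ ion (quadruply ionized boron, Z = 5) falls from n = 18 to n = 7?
5.892 eV

The energy levels are E_n = -13.6057 Z² eV / n².

Energy at n = 18: E_18 = -13.6057 × 5² / 18² = -1.049823 eV
Energy at n = 7: E_7 = -13.6057 × 5² / 7² = -6.941684 eV

For emission (electron falling to lower state), the photon energy is:
E_photon = E_18 - E_7 = |-1.049823 - (-6.941684)|
E_photon = 5.892 eV

This energy is carried away by the emitted photon.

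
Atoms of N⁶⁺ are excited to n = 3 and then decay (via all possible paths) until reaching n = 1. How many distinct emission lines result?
3

The electron can occupy levels n = 1, 2, ..., 3 during de-excitation — that is m = 3 - 1 + 1 = 3 distinct levels.

The number of distinct spectral lines equals the number of ways to choose 2 of these m levels (each pair gives one possible emission transition):

Number of lines = m(m-1)/2 = 3×2/2 = 3

These correspond to all possible transitions between the 3 levels:
3 → 2, 3 → 1, 2 → 1

Each transition produces a photon with a unique energy (and thus wavelength). This count does not depend on Z.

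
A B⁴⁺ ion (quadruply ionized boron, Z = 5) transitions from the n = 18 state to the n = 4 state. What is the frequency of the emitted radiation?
4.8865e+15 Hz

First, find the transition energy:
E_18 = -13.6057 × 5² / 18² = -1.049823 eV
E_4 = -13.6057 × 5² / 4² = -21.258906 eV
|ΔE| = |E_4 - E_18| = 20.209083 eV

Convert to Joules: E = 20.209083 eV × (1.602177 × 10⁻¹⁹ J/eV) = 3.237853e-18 J

Using E = hf:
f = E/h = 3.237853e-18 J / (6.62607 × 10⁻³⁴ J·s)
f = 4.8865e+15 Hz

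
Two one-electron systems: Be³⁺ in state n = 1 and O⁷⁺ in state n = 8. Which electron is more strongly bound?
Be³⁺ at n = 1 (E = -217.6912 eV)

Using E_n = -13.6057 Z² / n² eV:

Be³⁺ (Z = 4) at n = 1:
E = -13.6057 × 4² / 1² = -13.6057 × 16 / 1 = -217.6912000 eV

O⁷⁺ (Z = 8) at n = 8:
E = -13.6057 × 8² / 8² = -13.6057 × 64 / 64 = -13.6057000 eV

Since -217.6912000 eV < -13.6057000 eV,
Be³⁺ at n = 1 is more tightly bound (requires more energy to ionize).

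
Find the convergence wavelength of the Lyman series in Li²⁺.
10.12517 nm

The series limit corresponds to the transition from n = ∞ to n = 1.
This is the highest energy (shortest wavelength) transition in the Lyman series.

E_∞ = 0 eV
E_1 = -13.6057 × 3² / 1² = -122.4513000 eV

Energy at series limit:
ΔE = E_∞ - E_1 = 0 - (-122.4513000) = 122.4513000 eV
λ = hc/E = 1239.84 eV·nm / 122.4513000 eV = 10.12517 nm

This energy equals the ionization energy from the n = 1 state of Li²⁺.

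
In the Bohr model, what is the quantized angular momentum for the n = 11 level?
1.16e-33 J·s (or 11ℏ)

In the Bohr model, angular momentum is quantized:
L = nℏ

where ℏ = h/(2π) = 1.0546e-34 J·s

For n = 11:
L = 11 × 1.0546e-34 J·s
L = 1.16e-33 J·s

This can also be written as L = 11ℏ.
The angular momentum is an integer multiple of the reduced Planck constant.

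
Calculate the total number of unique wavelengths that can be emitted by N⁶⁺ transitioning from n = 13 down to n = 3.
55

The electron can occupy levels n = 3, 4, ..., 13 during de-excitation — that is m = 13 - 3 + 1 = 11 distinct levels.

The number of distinct spectral lines equals the number of ways to choose 2 of these m levels (each pair gives one possible emission transition):

Number of lines = m(m-1)/2 = 11×10/2 = 55

These correspond to all possible transitions between the 11 levels:
13 → 12, 13 → 11, 13 → 10, 13 → 9, 13 → 8, 13 → 7, 13 → 6, 13 → 5...

Each transition produces a photon with a unique energy (and thus wavelength). This count does not depend on Z.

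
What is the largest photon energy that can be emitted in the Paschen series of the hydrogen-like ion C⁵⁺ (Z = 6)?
54.422800 eV

The series limit corresponds to the transition from n = ∞ to n = 3.
This is the highest energy (shortest wavelength) transition in the Paschen series.

E_∞ = 0 eV
E_3 = -13.6057 × 6² / 3² = -54.422800 eV

Energy at series limit:
ΔE = E_∞ - E_3 = 0 - (-54.422800) = 54.422800 eV

This energy equals the ionization energy from the n = 3 state of C⁵⁺.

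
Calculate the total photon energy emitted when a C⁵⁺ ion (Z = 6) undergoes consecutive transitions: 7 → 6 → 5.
9.596 eV

The energy levels of C⁵⁺ are E_n = -13.6057 × 6² / n² eV.

First transition (7 → 6):
ΔE₁ = |E_6 - E_7|
ΔE₁ = |-13.605700000 - (-9.996024490)| = 3.609676 eV

Second transition (6 → 5):
ΔE₂ = |E_5 - E_6|
ΔE₂ = |-19.592208000 - (-13.605700000)| = 5.986508 eV

Total energy released:
E_total = ΔE₁ + ΔE₂ = 3.609676 + 5.986508 = 9.596 eV

Note: This equals the direct transition 7 → 5: 9.596 eV ✓
Energy is conserved regardless of the path taken.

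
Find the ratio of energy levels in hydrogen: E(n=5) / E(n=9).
3.24000

Using E_n = -13.6057 Z² / n² eV with Z = 1:

E_5 = -13.6057 / 5² = -13.6057 / 25 = -0.54422800000 eV
E_9 = -13.6057 / 9² = -13.6057 / 81 = -0.16797160494 eV

The ratio is:
E_5/E_9 = (-0.54422800000) / (-0.16797160494)
E_5/E_9 = (-13.6057/25) / (-13.6057/81)
E_5/E_9 = 81/25
E_5/E_9 = 3.24000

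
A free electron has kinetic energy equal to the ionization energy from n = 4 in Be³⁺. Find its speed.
2.18769e+06 m/s (or 0.73% of c)

The binding energy at n = 4 for Be³⁺ is:
E_4 = -13.6057 × 4²/4² = -13.6057000 eV
|E_4| = 13.6057000 eV

Convert to Joules:
KE = 13.6057000 eV × (1.602177 × 10⁻¹⁹ J/eV) = 2.1798740e-18 J

Using KE = ½mv²:
v = √(2·KE/m_e)
v = √(2 × 2.1798740e-18 J / 9.10938 × 10⁻³¹ kg)
v = 2.18769e+06 m/s

This is approximately 0.73% the speed of light.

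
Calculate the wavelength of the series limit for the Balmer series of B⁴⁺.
14.58 nm

The series limit corresponds to the transition from n = ∞ to n = 2.
This is the highest energy (shortest wavelength) transition in the Balmer series.

E_∞ = 0 eV
E_2 = -13.6057 × 5² / 2² = -85.0356 eV

Energy at series limit:
ΔE = E_∞ - E_2 = 0 - (-85.0356) = 85.0356 eV
λ = hc/E = 1239.84 eV·nm / 85.0356 eV = 14.58 nm

This energy equals the ionization energy from the n = 2 state of B⁴⁺.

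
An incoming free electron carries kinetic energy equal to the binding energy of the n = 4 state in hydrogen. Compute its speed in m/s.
5.469e+05 m/s (or 0.18243% of c)

The binding energy at n = 4 for hydrogen is:
E_4 = -13.6057/4² = -0.8503563 eV
|E_4| = 0.8503563 eV

Convert to Joules:
KE = 0.8503563 eV × (1.602177 × 10⁻¹⁹ J/eV) = 1.36242e-19 J

Using KE = ½mv²:
v = √(2·KE/m_e)
v = √(2 × 1.36242e-19 J / 9.10938 × 10⁻³¹ kg)
v = 5.469e+05 m/s

This is approximately 0.18243% the speed of light.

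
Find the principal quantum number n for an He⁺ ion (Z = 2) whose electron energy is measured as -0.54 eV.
n = 10

The exact energy levels follow E_n = -13.6057 Z² / n² eV with Z = 2.

The measured value (-0.54 eV) is reported to only 2 significant figures, so we must test candidate n values and see which one matches to that precision.

Candidate energies:
  n = 8:  E = -13.6057 × 2² / 8² = -0.850356 eV
  n = 9:  E = -13.6057 × 2² / 9² = -0.671886 eV
  n = 10:  E = -13.6057 × 2² / 10² = -0.544228 eV  ← matches
  n = 11:  E = -13.6057 × 2² / 11² = -0.449775 eV
  n = 12:  E = -13.6057 × 2² / 12² = -0.377936 eV

Checking against the measurement of -0.54 eV (2 sig figs), only n = 10 agrees:
E_10 = -0.544228 eV, which rounds to -0.54 eV ✓

Therefore n = 10.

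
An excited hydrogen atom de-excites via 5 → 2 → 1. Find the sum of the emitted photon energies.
13.06147 eV

The energy levels of hydrogen are E_n = -13.6057 / n² eV.

First transition (5 → 2):
ΔE₁ = |E_2 - E_5|
ΔE₁ = |-3.40142500000 - (-0.54422800000)| = 2.85719700 eV

Second transition (2 → 1):
ΔE₂ = |E_1 - E_2|
ΔE₂ = |-13.60570000000 - (-3.40142500000)| = 10.20427500 eV

Total energy released:
E_total = ΔE₁ + ΔE₂ = 2.85719700 + 10.20427500 = 13.06147 eV

Note: This equals the direct transition 5 → 1: 13.06147 eV ✓
Energy is conserved regardless of the path taken.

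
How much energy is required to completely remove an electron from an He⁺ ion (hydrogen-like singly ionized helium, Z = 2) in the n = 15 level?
0.24 eV

The ionization energy is the energy needed to remove the electron completely (n → ∞).

For a hydrogen-like ion with Z = 2, E_n = -13.6057 Z² / n² eV.

At n = 15: E_15 = -13.6057 × 2² / 15² = -0.24188 eV
At n = ∞: E_∞ = 0 eV

Ionization energy = E_∞ - E_15 = 0 - (-0.24188) = 0.24188 eV
Ionization energy ≈ 0.24 eV

This is also called the binding energy of the electron in state n = 15.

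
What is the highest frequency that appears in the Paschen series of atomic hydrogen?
3.655e+14 Hz

The series limit corresponds to the transition from n = ∞ to n = 3.
This is the highest energy (shortest wavelength) transition in the Paschen series.

E_∞ = 0 eV
E_3 = -13.6057 / 3² = -1.511744 eV

Energy at series limit:
ΔE = E_∞ - E_3 = 0 - (-1.511744) = 1.511744 eV
E = 1.511744 eV × (1.602177 × 10⁻¹⁹ J/eV) = 2.42208e-19 J
f = E/h = 2.42208e-19 J / (6.62607 × 10⁻³⁴ J·s) = 3.655e+14 Hz

This energy equals the ionization energy from the n = 3 state of hydrogen.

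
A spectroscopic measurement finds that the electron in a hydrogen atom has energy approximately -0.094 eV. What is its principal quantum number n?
n = 12

The exact energy levels follow E_n = -13.6057 eV / n².

The measured value (-0.094 eV) is reported to only 2 significant figures, so we must test candidate n values and see which one matches to that precision.

Candidate energies:
  n = 10:  E = -13.6057/10² = -0.13606 eV
  n = 11:  E = -13.6057/11² = -0.11244 eV
  n = 12:  E = -13.6057/12² = -0.09448 eV  ← matches
  n = 13:  E = -13.6057/13² = -0.08051 eV
  n = 14:  E = -13.6057/14² = -0.06942 eV

Checking against the measurement of -0.094 eV (2 sig figs), only n = 12 agrees:
E_12 = -0.09448 eV, which rounds to -0.094 eV ✓

Therefore n = 12.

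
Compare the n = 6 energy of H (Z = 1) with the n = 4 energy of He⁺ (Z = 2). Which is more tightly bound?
He⁺ at n = 4 (E = -3.4014 eV)

Using E_n = -13.6057 Z² / n² eV:

H (Z = 1) at n = 6:
E = -13.6057 × 1² / 6² = -13.6057 × 1 / 36 = -0.3779361 eV

He⁺ (Z = 2) at n = 4:
E = -13.6057 × 2² / 4² = -13.6057 × 4 / 16 = -3.4014250 eV

Since -3.4014250 eV < -0.3779361 eV,
He⁺ at n = 4 is more tightly bound (requires more energy to ionize).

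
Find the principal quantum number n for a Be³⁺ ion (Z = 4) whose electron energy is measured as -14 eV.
n = 4

The exact energy levels follow E_n = -13.6057 Z² / n² eV with Z = 4.

The measured value (-14 eV) is reported to only 2 significant figures, so we must test candidate n values and see which one matches to that precision.

Candidate energies:
  n = 2:  E = -13.6057 × 4² / 2² = -54.42280 eV
  n = 3:  E = -13.6057 × 4² / 3² = -24.18791 eV
  n = 4:  E = -13.6057 × 4² / 4² = -13.60570 eV  ← matches
  n = 5:  E = -13.6057 × 4² / 5² = -8.70765 eV
  n = 6:  E = -13.6057 × 4² / 6² = -6.04698 eV

Checking against the measurement of -14 eV (2 sig figs), only n = 4 agrees:
E_4 = -13.60570 eV, which rounds to -14 eV ✓

Therefore n = 4.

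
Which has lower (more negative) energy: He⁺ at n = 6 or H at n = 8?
He⁺ at n = 6 (E = -1.512 eV)

Using E_n = -13.6057 Z² / n² eV:

He⁺ (Z = 2) at n = 6:
E = -13.6057 × 2² / 6² = -13.6057 × 4 / 36 = -1.511744 eV

H (Z = 1) at n = 8:
E = -13.6057 × 1² / 8² = -13.6057 × 1 / 64 = -0.212589 eV

Since -1.511744 eV < -0.212589 eV,
He⁺ at n = 6 is more tightly bound (requires more energy to ionize).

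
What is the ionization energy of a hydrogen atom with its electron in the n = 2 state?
3.40143 eV

The ionization energy is the energy needed to remove the electron completely (n → ∞).

For hydrogen, E_n = -13.6057 eV / n².

At n = 2: E_2 = -13.6057 / 2² = -3.40142500 eV
At n = ∞: E_∞ = 0 eV

Ionization energy = E_∞ - E_2 = 0 - (-3.40142500) = 3.40142500 eV
Ionization energy ≈ 3.40143 eV

This is also called the binding energy of the electron in state n = 2.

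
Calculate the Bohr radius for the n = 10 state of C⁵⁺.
0.88196 nm (or 8.81962 Å)

The Bohr radius formula is:
r_n = n² a₀ / Z

where a₀ = 0.05291772 nm is the Bohr radius.

For C⁵⁺ (Z = 6) at n = 10:
r_10 = 10² × 0.05291772 nm / 6
r_10 = 100 × 0.05291772 nm / 6
r_10 = 5.291772 nm / 6
r_10 = 0.88196 nm

The electron orbits at approximately 0.88196 nm from the nucleus.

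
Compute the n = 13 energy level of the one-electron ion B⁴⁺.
-2.01268 eV

For hydrogen-like ions, the energy levels scale with Z²:
E_n = -13.6057 Z² / n² eV

For B⁴⁺ (Z = 5) at n = 13:
E_13 = -13.6057 × 5² / 13²
E_13 = -13.6057 × 25 / 169
E_13 = -340.1425 / 169
E_13 = -2.01268 eV

The energy is 25 times more negative than hydrogen at the same n due to the stronger nuclear charge.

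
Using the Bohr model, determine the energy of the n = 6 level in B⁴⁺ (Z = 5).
-9.448 eV

For hydrogen-like ions, the energy levels scale with Z²:
E_n = -13.6057 Z² / n² eV

For B⁴⁺ (Z = 5) at n = 6:
E_6 = -13.6057 × 5² / 6²
E_6 = -13.6057 × 25 / 36
E_6 = -340.1425 / 36
E_6 = -9.448 eV

The energy is 25 times more negative than hydrogen at the same n due to the stronger nuclear charge.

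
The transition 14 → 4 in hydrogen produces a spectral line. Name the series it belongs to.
Brackett series

The spectral series in hydrogen are named based on the final (lower) energy level:
- Lyman series: n_final = 1 (ultraviolet)
- Balmer series: n_final = 2 (visible/near-UV)
- Paschen series: n_final = 3 (infrared)
- Brackett series: n_final = 4 (infrared)
- Pfund series: n_final = 5 (far infrared)

Since this transition ends at n = 4, it belongs to the Brackett series.

For reference, this 14 → 4 line has photon energy
ΔE = 13.6057 eV × (1/4² - 1/14²) = 0.780939413 eV,
corresponding to wavelength λ = hc/ΔE = 1239.84 eV·nm / 0.780939413 eV = 1587.626 nm in the infrared region.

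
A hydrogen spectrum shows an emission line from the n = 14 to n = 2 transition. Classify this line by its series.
Balmer series

The spectral series in hydrogen are named based on the final (lower) energy level:
- Lyman series: n_final = 1 (ultraviolet)
- Balmer series: n_final = 2 (visible/near-UV)
- Paschen series: n_final = 3 (infrared)
- Brackett series: n_final = 4 (infrared)
- Pfund series: n_final = 5 (far infrared)

Since this transition ends at n = 2, it belongs to the Balmer series.

For reference, this 14 → 2 line has photon energy
ΔE = 13.6057 eV × (1/2² - 1/14²) = 3.332008 eV,
corresponding to wavelength λ = hc/ΔE = 1239.84 eV·nm / 3.332008 eV = 372.10 nm in the visible/near-UV region.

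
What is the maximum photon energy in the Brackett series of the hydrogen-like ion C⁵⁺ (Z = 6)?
30.612825 eV

The series limit corresponds to the transition from n = ∞ to n = 4.
This is the highest energy (shortest wavelength) transition in the Brackett series.

E_∞ = 0 eV
E_4 = -13.6057 × 6² / 4² = -30.612825 eV

Energy at series limit:
ΔE = E_∞ - E_4 = 0 - (-30.612825) = 30.612825 eV

This energy equals the ionization energy from the n = 4 state of C⁵⁺.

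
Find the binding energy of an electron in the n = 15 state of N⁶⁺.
2.9630 eV

The ionization energy is the energy needed to remove the electron completely (n → ∞).

For a hydrogen-like ion with Z = 7, E_n = -13.6057 Z² / n² eV.

At n = 15: E_15 = -13.6057 × 7² / 15² = -2.9630191 eV
At n = ∞: E_∞ = 0 eV

Ionization energy = E_∞ - E_15 = 0 - (-2.9630191) = 2.9630191 eV
Ionization energy ≈ 2.9630 eV

This is also called the binding energy of the electron in state n = 15.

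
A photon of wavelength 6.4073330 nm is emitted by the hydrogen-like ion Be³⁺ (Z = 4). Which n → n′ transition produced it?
n = 3 → n = 1

First, find the photon energy from the wavelength (hc = 1239.84 eV·nm):
E = hc/λ = 1239.84 eV·nm / 6.4073330 nm = 193.50329 eV

The energy levels of Be³⁺ satisfy E_n = -13.6057 × 4² / n² eV, so an emission n_i → n_f releases
ΔE = 13.6057 × 4² × (1/n_f² − 1/n_i²) eV.

Setting ΔE equal to the photon energy:
1/n_f² − 1/n_i² = 193.50329 / (13.6057 × 4²) = 0.88888889

Since 1/n_i² must be positive, we need 1/n_f² > 0.88888889, i.e. n_f ≤ 1. For each allowed n_f, solve n_i = (1/n_f² − 0.88888889)^(−1/2) and check whether it is a whole number:
  n_f = 1: 1/n_i² = 1.00000000 − 0.88888889 = 0.11111111 → n_i = 3.000  → integer, n_i = 3 ✓

Only n_f = 1 gives an integer upper level, n_i = 3.

The transition is from n = 3 to n = 1 (emission).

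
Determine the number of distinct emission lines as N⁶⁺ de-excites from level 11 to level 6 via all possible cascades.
15

The electron can occupy levels n = 6, 7, ..., 11 during de-excitation — that is m = 11 - 6 + 1 = 6 distinct levels.

The number of distinct spectral lines equals the number of ways to choose 2 of these m levels (each pair gives one possible emission transition):

Number of lines = m(m-1)/2 = 6×5/2 = 15

These correspond to all possible transitions between the 6 levels:
11 → 10, 11 → 9, 11 → 8, 11 → 7, 11 → 6, 10 → 9, 10 → 8, 10 → 7...

Each transition produces a photon with a unique energy (and thus wavelength). This count does not depend on Z.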